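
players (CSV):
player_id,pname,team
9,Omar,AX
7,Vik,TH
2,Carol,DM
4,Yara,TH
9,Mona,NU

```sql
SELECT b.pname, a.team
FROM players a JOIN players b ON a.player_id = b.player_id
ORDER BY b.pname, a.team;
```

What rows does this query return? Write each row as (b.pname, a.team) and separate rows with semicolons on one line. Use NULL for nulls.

(Carol, DM); (Mona, AX); (Mona, NU); (Omar, AX); (Omar, NU); (Vik, TH); (Yara, TH)

INNER JOIN keeps only pairs where the ON condition holds.
Matching on a.player_id = b.player_id.
- a (player_id=9) pairs with 2 row(s) of b.
- a (player_id=7) pairs with 1 row(s) of b.
- a (player_id=2) pairs with 1 row(s) of b.
- a (player_id=4) pairs with 1 row(s) of b.
- a (player_id=9) pairs with 2 row(s) of b.
After projecting and ordering:
b.pname | a.team
Carol | DM
Mona | AX
Mona | NU
Omar | AX
Omar | NU
Vik | TH
Yara | TH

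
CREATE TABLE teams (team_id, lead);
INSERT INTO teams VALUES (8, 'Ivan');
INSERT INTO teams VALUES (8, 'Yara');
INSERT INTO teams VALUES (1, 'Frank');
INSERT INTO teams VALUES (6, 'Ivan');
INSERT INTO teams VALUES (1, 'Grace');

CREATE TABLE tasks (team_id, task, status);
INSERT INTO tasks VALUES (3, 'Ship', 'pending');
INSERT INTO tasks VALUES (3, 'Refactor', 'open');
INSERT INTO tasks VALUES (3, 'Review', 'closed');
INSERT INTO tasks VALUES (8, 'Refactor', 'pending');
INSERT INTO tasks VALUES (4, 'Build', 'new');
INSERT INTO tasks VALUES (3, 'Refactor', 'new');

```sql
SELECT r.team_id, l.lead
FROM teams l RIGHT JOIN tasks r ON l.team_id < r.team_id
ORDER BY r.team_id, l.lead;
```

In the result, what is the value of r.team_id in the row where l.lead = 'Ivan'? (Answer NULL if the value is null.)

RIGHT JOIN keeps every row from `tasks`; unmatched rows get NULL for `teams`'s columns.
Matching on l.team_id < r.team_id.
- l (team_id=8) has no partner in r.
- l (team_id=8) has no partner in r.
- l (team_id=1) pairs with 6 row(s) of r.
- l (team_id=6) pairs with 1 row(s) of r.
- l (team_id=1) pairs with 6 row(s) of r.
- every r row matched at least one l row.

8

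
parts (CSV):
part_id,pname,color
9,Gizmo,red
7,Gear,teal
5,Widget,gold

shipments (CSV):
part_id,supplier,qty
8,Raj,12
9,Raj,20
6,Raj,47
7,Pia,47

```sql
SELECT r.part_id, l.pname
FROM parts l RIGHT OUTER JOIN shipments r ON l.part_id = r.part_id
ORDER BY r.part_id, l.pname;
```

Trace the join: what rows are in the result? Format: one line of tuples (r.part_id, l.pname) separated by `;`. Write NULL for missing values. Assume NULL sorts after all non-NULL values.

(6, NULL); (7, Gear); (8, NULL); (9, Gizmo)

RIGHT JOIN keeps every row from `shipments`; unmatched rows get NULL for `parts`'s columns.
Matching on l.part_id = r.part_id.
- l[0] part_id=9 → 1 match(es) in r → 1 row(s).
- l[1] part_id=7 → 1 match(es) in r → 1 row(s).
- l[2] part_id=5 → no match.
- 2 r row(s) had no l match → kept, l columns NULL.
After projecting and ordering:
r.part_id | l.pname
6 | NULL
7 | Gear
8 | NULL
9 | Gizmo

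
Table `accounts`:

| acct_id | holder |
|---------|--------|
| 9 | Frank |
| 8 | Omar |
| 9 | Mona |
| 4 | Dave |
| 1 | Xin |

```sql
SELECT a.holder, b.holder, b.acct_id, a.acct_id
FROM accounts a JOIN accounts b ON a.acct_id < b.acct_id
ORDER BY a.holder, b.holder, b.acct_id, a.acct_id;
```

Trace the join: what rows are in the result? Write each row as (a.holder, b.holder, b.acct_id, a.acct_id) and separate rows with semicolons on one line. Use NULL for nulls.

INNER JOIN keeps only pairs where the ON condition holds.
Matching on a.acct_id < b.acct_id.
- a row (acct_id=9): no match → dropped.
- a row (acct_id=8): matches 2 b row(s) → 2 output row(s).
- a row (acct_id=9): no match → dropped.
- a row (acct_id=4): matches 3 b row(s) → 3 output row(s).
- a row (acct_id=1): matches 4 b row(s) → 4 output row(s).
After projecting and ordering:
a.holder | b.holder | b.acct_id | a.acct_id
Dave | Frank | 9 | 4
Dave | Mona | 9 | 4
Dave | Omar | 8 | 4
Omar | Frank | 9 | 8
Omar | Mona | 9 | 8
Xin | Dave | 4 | 1
Xin | Frank | 9 | 1
Xin | Mona | 9 | 1
Xin | Omar | 8 | 1

(Dave, Frank, 9, 4); (Dave, Mona, 9, 4); (Dave, Omar, 8, 4); (Omar, Frank, 9, 8); (Omar, Mona, 9, 8); (Xin, Dave, 4, 1); (Xin, Frank, 9, 1); (Xin, Mona, 9, 1); (Xin, Omar, 8, 1)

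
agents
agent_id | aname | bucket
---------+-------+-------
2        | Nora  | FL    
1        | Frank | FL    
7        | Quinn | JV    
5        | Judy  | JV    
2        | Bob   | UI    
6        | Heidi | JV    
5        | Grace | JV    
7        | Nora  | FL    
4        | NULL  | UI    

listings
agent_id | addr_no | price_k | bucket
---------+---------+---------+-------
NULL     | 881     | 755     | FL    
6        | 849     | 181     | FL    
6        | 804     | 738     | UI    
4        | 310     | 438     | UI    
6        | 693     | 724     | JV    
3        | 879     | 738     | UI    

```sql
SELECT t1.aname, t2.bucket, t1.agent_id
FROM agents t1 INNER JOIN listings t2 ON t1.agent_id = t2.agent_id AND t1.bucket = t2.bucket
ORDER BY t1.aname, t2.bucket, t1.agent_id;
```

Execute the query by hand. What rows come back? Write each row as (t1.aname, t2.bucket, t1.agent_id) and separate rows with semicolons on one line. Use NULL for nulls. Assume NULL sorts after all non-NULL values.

(Heidi, JV, 6); (NULL, UI, 4)

INNER JOIN keeps only pairs where the ON condition holds.
Matching on t1.agent_id = t2.agent_id AND t1.bucket = t2.bucket. A NULL in a compared column never satisfies the condition.
- t1 row (agent_id=2, bucket=FL): no match → dropped.
- t1 row (agent_id=1, bucket=FL): no match → dropped.
- t1 row (agent_id=7, bucket=JV): no match → dropped.
- t1 row (agent_id=5, bucket=JV): no match → dropped.
- t1 row (agent_id=2, bucket=UI): no match → dropped.
- t1 row (agent_id=6, bucket=JV): matches 1 t2 row(s) → 1 output row(s).
- t1 row (agent_id=5, bucket=JV): no match → dropped.
- t1 row (agent_id=7, bucket=FL): no match → dropped.
- t1 row (agent_id=4, bucket=UI): matches 1 t2 row(s) → 1 output row(s).
After projecting and ordering:
t1.aname | t2.bucket | t1.agent_id
Heidi | JV | 6
NULL | UI | 4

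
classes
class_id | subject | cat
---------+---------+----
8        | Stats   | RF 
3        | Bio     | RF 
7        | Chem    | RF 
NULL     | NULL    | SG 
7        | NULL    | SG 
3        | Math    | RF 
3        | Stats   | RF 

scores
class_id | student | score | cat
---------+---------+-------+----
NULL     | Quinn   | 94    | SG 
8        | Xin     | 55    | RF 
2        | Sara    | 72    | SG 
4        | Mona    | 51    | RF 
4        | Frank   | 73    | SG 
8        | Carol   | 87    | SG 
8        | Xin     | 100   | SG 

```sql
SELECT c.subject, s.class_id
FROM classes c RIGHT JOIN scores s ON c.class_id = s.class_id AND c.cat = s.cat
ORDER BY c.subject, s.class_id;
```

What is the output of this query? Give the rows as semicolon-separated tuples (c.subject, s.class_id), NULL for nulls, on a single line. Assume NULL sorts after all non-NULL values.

(Stats, 8); (NULL, 2); (NULL, 4); (NULL, 4); (NULL, 8); (NULL, 8); (NULL, NULL)

RIGHT JOIN keeps every row from `scores`; unmatched rows get NULL for `classes`'s columns.
Matching on c.class_id = s.class_id AND c.cat = s.cat. A NULL in a compared column never satisfies the condition.
Matched pairs: 1; unmatched s rows kept: 6.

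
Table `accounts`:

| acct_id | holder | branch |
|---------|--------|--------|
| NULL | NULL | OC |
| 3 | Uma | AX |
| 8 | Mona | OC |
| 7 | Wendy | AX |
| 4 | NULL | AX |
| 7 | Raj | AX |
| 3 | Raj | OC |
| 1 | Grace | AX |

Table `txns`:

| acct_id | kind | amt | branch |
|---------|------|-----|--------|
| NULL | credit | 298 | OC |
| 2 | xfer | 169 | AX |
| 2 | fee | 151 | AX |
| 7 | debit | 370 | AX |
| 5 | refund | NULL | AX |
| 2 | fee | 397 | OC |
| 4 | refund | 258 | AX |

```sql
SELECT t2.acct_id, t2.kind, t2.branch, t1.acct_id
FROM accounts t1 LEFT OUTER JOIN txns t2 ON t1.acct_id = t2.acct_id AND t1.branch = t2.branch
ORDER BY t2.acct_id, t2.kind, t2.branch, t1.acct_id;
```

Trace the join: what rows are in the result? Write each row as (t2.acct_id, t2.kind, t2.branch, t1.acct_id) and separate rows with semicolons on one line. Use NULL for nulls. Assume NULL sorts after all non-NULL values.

(4, refund, AX, 4); (7, debit, AX, 7); (7, debit, AX, 7); (NULL, NULL, NULL, 1); (NULL, NULL, NULL, 3); (NULL, NULL, NULL, 3); (NULL, NULL, NULL, 8); (NULL, NULL, NULL, NULL)

LEFT JOIN keeps every row from `accounts`; unmatched rows get NULL for `txns`'s columns.
Matching on t1.acct_id = t2.acct_id AND t1.branch = t2.branch. A NULL in a compared column never satisfies the condition.
- t1 row (acct_id=NULL, branch=OC): no match → kept, t2 columns NULL.
- t1 row (acct_id=3, branch=AX): no match → kept, t2 columns NULL.
- t1 row (acct_id=8, branch=OC): no match → kept, t2 columns NULL.
- t1 row (acct_id=7, branch=AX): matches 1 t2 row(s) → 1 output row(s).
- t1 row (acct_id=4, branch=AX): matches 1 t2 row(s) → 1 output row(s).
- t1 row (acct_id=7, branch=AX): matches 1 t2 row(s) → 1 output row(s).
- t1 row (acct_id=3, branch=OC): no match → kept, t2 columns NULL.
- t1 row (acct_id=1, branch=AX): no match → kept, t2 columns NULL.
After projecting and ordering:
t2.acct_id | t2.kind | t2.branch | t1.acct_id
4 | refund | AX | 4
7 | debit | AX | 7
7 | debit | AX | 7
NULL | NULL | NULL | 1
NULL | NULL | NULL | 3
NULL | NULL | NULL | 3
NULL | NULL | NULL | 8
NULL | NULL | NULL | NULL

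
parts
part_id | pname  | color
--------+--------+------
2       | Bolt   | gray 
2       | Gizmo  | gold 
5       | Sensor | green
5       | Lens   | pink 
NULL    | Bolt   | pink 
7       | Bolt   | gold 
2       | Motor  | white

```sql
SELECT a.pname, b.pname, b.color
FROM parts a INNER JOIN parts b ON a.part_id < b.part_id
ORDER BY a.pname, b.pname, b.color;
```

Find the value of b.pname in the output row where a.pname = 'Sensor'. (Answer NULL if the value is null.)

Bolt

INNER JOIN keeps only pairs where the ON condition holds.
Matching on a.part_id < b.part_id. A NULL in a compared column never satisfies the condition.
Matched pairs: 11.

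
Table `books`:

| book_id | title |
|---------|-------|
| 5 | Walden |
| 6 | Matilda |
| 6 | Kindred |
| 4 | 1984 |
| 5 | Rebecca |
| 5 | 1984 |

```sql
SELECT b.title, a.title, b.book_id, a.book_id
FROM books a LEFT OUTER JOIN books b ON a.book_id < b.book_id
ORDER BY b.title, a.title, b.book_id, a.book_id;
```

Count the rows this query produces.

LEFT JOIN keeps every row from `books a`; unmatched rows get NULL for `books b`'s columns.
Matching on a.book_id < b.book_id.
Matched pairs: 11; unmatched a rows kept: 2.
Total: 11 matched + 2 padded = 13 rows.

13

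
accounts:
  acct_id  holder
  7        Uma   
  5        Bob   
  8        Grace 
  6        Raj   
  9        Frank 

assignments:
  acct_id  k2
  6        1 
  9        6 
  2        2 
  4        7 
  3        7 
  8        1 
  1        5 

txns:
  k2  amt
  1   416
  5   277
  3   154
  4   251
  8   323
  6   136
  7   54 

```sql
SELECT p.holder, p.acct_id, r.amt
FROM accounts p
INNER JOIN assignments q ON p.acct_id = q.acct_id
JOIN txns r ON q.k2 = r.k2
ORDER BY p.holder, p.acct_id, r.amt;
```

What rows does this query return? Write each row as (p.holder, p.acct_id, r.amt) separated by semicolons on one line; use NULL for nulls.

(Frank, 9, 136); (Grace, 8, 416); (Raj, 6, 416)

Joins associate left-to-right: accounts INNER JOIN assignments on acct_id gives 3 intermediate row(s).
Then INNER JOIN `txns r` on k2: keep only rows whose q.k2 appears in r.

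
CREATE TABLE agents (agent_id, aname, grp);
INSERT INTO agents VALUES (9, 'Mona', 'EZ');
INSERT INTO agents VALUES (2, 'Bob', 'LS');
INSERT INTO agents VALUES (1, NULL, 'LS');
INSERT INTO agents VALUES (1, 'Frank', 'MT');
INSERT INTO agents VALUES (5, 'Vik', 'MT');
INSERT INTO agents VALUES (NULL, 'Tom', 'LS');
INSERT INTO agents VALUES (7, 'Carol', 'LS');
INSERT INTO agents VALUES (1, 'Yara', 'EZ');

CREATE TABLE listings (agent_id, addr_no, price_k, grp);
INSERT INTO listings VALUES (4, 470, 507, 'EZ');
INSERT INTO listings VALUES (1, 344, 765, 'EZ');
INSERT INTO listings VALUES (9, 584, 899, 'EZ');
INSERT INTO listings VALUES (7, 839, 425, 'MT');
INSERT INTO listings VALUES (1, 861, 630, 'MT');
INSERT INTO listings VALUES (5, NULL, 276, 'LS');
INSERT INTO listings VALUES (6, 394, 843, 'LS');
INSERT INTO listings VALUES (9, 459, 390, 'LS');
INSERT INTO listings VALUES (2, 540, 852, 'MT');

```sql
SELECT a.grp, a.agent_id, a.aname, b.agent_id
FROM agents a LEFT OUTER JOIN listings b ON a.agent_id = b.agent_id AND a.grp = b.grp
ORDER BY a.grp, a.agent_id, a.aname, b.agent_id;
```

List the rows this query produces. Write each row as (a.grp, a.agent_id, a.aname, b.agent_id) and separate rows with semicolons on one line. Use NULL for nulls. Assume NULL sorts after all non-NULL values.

LEFT JOIN keeps every row from `agents`; unmatched rows get NULL for `listings`'s columns.
Matching on a.agent_id = b.agent_id AND a.grp = b.grp. A NULL in a compared column never satisfies the condition.
- a row (agent_id=9, grp=EZ): matches 1 b row(s) → 1 output row(s).
- a row (agent_id=2, grp=LS): no match → kept, b columns NULL.
- a row (agent_id=1, grp=LS): no match → kept, b columns NULL.
- a row (agent_id=1, grp=MT): matches 1 b row(s) → 1 output row(s).
- a row (agent_id=5, grp=MT): no match → kept, b columns NULL.
- a row (agent_id=NULL, grp=LS): no match → kept, b columns NULL.
- a row (agent_id=7, grp=LS): no match → kept, b columns NULL.
- a row (agent_id=1, grp=EZ): matches 1 b row(s) → 1 output row(s).
After projecting and ordering:
a.grp | a.agent_id | a.aname | b.agent_id
EZ | 1 | Yara | 1
EZ | 9 | Mona | 9
LS | 1 | NULL | NULL
LS | 2 | Bob | NULL
LS | 7 | Carol | NULL
LS | NULL | Tom | NULL
MT | 1 | Frank | 1
MT | 5 | Vik | NULL

(EZ, 1, Yara, 1); (EZ, 9, Mona, 9); (LS, 1, NULL, NULL); (LS, 2, Bob, NULL); (LS, 7, Carol, NULL); (LS, NULL, Tom, NULL); (MT, 1, Frank, 1); (MT, 5, Vik, NULL)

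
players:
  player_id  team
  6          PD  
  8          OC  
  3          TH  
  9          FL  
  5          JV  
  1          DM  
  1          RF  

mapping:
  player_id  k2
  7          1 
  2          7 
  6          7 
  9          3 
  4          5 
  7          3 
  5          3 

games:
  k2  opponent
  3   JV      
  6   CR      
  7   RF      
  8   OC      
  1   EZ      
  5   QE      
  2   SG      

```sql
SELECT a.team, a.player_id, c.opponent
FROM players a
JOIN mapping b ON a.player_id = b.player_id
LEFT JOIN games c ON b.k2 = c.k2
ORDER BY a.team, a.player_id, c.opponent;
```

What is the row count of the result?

3

Step 1 — a INNER JOIN b on player_id → 3 row(s).
Then LEFT JOIN `games c` on k2: each of those 3 rows is kept; rows whose b.k2 has no match in c get NULL for c's columns.
Result: 3 row(s).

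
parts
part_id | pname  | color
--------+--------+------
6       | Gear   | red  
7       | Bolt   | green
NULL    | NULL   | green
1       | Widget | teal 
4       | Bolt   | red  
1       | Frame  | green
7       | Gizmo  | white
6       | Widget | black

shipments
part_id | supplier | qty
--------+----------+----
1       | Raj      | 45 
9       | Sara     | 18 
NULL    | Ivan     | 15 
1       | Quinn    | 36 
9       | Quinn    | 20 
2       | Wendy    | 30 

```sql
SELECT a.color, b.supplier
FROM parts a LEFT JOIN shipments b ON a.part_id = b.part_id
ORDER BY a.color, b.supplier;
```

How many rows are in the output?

LEFT JOIN keeps every row from `parts`; unmatched rows get NULL for `shipments`'s columns.
Matching on a.part_id = b.part_id. A NULL in a compared column never satisfies the condition.
- a row (part_id=6): no match → kept, b columns NULL.
- a row (part_id=7): no match → kept, b columns NULL.
- a row (part_id=NULL): no match → kept, b columns NULL.
- a row (part_id=1): matches 2 b row(s) → 2 output row(s).
- a row (part_id=4): no match → kept, b columns NULL.
- a row (part_id=1): matches 2 b row(s) → 2 output row(s).
- a row (part_id=7): no match → kept, b columns NULL.
- a row (part_id=6): no match → kept, b columns NULL.
Total: 4 matched + 6 padded = 10 rows.

10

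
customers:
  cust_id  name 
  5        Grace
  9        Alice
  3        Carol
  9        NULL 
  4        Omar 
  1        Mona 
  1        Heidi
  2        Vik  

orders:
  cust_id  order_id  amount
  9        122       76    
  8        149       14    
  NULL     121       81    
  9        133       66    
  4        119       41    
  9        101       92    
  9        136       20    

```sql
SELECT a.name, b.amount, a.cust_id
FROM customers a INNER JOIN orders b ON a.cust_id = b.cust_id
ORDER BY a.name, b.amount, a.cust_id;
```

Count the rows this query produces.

INNER JOIN keeps only pairs where the ON condition holds.
Matching on a.cust_id = b.cust_id. A NULL in a compared column never satisfies the condition.
- a (cust_id=5) has no partner → excluded.
- a (cust_id=9) pairs with 4 row(s) of b.
- a (cust_id=3) has no partner → excluded.
- a (cust_id=9) pairs with 4 row(s) of b.
- a (cust_id=4) pairs with 1 row(s) of b.
- a (cust_id=1) has no partner → excluded.
- a (cust_id=1) has no partner → excluded.
- a (cust_id=2) has no partner → excluded.
Total: 9 rows.

9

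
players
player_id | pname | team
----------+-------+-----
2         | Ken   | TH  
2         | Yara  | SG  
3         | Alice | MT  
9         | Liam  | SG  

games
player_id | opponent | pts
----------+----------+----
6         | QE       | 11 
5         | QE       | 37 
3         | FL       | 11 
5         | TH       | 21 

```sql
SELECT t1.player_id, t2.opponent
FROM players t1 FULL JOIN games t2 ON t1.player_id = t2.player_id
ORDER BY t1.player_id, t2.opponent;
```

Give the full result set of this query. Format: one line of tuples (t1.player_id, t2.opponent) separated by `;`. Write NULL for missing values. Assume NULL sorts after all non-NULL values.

(2, NULL); (2, NULL); (3, FL); (9, NULL); (NULL, QE); (NULL, QE); (NULL, TH)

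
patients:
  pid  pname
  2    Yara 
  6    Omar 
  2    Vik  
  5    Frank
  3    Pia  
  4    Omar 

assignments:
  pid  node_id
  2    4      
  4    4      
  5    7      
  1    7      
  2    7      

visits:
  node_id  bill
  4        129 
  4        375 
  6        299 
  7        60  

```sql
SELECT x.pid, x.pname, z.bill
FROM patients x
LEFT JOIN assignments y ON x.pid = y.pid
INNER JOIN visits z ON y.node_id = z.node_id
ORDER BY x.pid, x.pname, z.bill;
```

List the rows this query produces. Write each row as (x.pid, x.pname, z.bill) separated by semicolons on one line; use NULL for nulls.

Step 1 — x LEFT JOIN y on pid → 8 row(s).
Then INNER JOIN `visits z` on node_id: keep only rows whose y.node_id appears in z.

(2, Vik, 60); (2, Vik, 129); (2, Vik, 375); (2, Yara, 60); (2, Yara, 129); (2, Yara, 375); (4, Omar, 129); (4, Omar, 375); (5, Frank, 60)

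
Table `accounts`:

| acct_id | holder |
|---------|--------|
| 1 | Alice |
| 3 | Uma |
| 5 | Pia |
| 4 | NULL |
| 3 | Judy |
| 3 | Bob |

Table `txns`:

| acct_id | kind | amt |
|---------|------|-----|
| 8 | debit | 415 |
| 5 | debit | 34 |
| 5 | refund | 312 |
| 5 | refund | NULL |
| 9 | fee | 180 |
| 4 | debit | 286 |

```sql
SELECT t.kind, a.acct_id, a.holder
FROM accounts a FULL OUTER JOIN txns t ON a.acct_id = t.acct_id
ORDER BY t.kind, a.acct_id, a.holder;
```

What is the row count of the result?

10

FULL OUTER JOIN keeps every row from both sides; unmatched rows get NULL for the other side's columns.
Matching on a.acct_id = t.acct_id.
Matched pairs: 4; unmatched a rows kept: 4; unmatched t rows kept: 2.
Total: 4 matched + 6 padded = 10 rows.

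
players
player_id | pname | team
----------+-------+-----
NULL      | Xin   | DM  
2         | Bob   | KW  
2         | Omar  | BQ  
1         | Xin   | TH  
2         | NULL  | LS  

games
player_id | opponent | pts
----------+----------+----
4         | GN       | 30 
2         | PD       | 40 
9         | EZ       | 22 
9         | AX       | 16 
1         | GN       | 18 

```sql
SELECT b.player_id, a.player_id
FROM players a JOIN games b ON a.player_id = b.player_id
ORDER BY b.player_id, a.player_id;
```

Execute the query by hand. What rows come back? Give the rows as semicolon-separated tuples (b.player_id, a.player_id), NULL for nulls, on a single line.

(1, 1); (2, 2); (2, 2); (2, 2)

INNER JOIN keeps only pairs where the ON condition holds.
Matching on a.player_id = b.player_id. A NULL in a compared column never satisfies the condition.
- a[0] player_id=NULL → no match; dropped.
- a[1] player_id=2 → 1 match(es) in b → 1 row(s).
- a[2] player_id=2 → 1 match(es) in b → 1 row(s).
- a[3] player_id=1 → 1 match(es) in b → 1 row(s).
- a[4] player_id=2 → 1 match(es) in b → 1 row(s).
After projecting and ordering:
b.player_id | a.player_id
1 | 1
2 | 2
2 | 2
2 | 2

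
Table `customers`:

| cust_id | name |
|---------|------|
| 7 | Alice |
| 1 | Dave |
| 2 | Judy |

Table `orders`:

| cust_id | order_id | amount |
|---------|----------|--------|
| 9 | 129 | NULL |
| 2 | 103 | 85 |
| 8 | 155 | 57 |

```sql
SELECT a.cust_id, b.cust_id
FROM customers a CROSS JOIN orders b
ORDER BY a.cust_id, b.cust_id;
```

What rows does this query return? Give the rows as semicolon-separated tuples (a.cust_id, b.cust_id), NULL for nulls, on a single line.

CROSS JOIN pairs every row of `customers` with every row of `orders`: 3 × 3 = 9 rows.
After projecting and ordering:
a.cust_id | b.cust_id
1 | 2
1 | 8
1 | 9
2 | 2
2 | 8
2 | 9
7 | 2
7 | 8
7 | 9

(1, 2); (1, 8); (1, 9); (2, 2); (2, 8); (2, 9); (7, 2); (7, 8); (7, 9)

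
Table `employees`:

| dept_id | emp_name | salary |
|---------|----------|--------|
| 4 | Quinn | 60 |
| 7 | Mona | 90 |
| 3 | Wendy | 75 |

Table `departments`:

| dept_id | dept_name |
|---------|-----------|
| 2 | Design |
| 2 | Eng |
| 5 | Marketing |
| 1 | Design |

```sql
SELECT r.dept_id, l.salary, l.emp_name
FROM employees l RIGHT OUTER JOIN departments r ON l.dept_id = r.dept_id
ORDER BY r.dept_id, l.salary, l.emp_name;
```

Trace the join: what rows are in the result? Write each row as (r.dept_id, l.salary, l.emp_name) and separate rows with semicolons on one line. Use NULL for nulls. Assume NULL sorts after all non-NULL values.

(1, NULL, NULL); (2, NULL, NULL); (2, NULL, NULL); (5, NULL, NULL)

RIGHT JOIN keeps every row from `departments`; unmatched rows get NULL for `employees`'s columns.
Matching on l.dept_id = r.dept_id.
- l row (dept_id=4): no match.
- l row (dept_id=7): no match.
- l row (dept_id=3): no match.
- plus 4 unmatched r row(s), each kept with NULL l columns.
After projecting and ordering:
r.dept_id | l.salary | l.emp_name
1 | NULL | NULL
2 | NULL | NULL
2 | NULL | NULL
5 | NULL | NULL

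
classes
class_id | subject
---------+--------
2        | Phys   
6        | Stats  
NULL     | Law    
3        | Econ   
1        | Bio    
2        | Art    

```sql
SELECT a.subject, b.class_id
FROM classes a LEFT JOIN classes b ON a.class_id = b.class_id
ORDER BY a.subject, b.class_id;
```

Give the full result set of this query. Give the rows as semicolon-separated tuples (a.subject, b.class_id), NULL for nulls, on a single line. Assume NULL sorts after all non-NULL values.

LEFT JOIN keeps every row from `classes a`; unmatched rows get NULL for `classes b`'s columns.
Matching on a.class_id = b.class_id. A NULL in a compared column never satisfies the condition.
Matched pairs: 7; unmatched a rows kept: 1.

(Art, 2); (Art, 2); (Bio, 1); (Econ, 3); (Law, NULL); (Phys, 2); (Phys, 2); (Stats, 6)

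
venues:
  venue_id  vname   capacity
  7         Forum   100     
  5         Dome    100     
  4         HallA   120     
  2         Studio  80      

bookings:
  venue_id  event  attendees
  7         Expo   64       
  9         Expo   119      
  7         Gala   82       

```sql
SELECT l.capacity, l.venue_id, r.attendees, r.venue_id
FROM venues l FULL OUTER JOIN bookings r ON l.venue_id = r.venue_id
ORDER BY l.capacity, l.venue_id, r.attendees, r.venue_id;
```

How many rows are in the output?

FULL OUTER JOIN keeps every row from both sides; unmatched rows get NULL for the other side's columns.
Matching on l.venue_id = r.venue_id.
- l[0] venue_id=7 → 2 match(es) in r → 2 row(s).
- l[1] venue_id=5 → no match; kept with NULLs on the r side.
- l[2] venue_id=4 → no match; kept with NULLs on the r side.
- l[3] venue_id=2 → no match; kept with NULLs on the r side.
- plus 1 unmatched r row(s), each kept with NULL l columns.
Total: 2 matched + 4 padded = 6 rows.

6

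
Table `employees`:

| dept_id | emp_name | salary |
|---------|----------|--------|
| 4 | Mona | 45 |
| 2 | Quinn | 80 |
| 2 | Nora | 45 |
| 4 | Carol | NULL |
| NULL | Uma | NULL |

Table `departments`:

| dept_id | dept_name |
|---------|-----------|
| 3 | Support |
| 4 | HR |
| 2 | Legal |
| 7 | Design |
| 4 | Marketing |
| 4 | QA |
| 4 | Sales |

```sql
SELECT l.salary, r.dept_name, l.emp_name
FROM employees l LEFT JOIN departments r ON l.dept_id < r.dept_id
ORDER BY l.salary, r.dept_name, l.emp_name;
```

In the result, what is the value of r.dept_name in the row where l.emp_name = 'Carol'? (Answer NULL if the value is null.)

Design

LEFT JOIN keeps every row from `employees`; unmatched rows get NULL for `departments`'s columns.
Matching on l.dept_id < r.dept_id. A NULL in a compared column never satisfies the condition.
- l (dept_id=4) pairs with 1 row(s) of r.
- l (dept_id=2) pairs with 6 row(s) of r.
- l (dept_id=2) pairs with 6 row(s) of r.
- l (dept_id=4) pairs with 1 row(s) of r.
- l (dept_id=NULL) has no partner → padded with NULL.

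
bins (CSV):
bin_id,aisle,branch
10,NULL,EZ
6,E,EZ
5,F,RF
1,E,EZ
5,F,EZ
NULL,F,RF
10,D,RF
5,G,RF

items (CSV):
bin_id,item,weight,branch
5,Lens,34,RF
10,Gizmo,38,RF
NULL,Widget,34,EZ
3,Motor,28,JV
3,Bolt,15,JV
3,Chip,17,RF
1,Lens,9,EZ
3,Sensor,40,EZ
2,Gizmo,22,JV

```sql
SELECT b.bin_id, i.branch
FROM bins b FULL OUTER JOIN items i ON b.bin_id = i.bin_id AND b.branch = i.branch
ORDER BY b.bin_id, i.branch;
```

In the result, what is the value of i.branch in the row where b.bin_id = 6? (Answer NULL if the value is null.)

NULL

FULL OUTER JOIN keeps every row from both sides; unmatched rows get NULL for the other side's columns.
Matching on b.bin_id = i.bin_id AND b.branch = i.branch. A NULL in a compared column never satisfies the condition.
Matched pairs: 4; unmatched b rows kept: 4; unmatched i rows kept: 6.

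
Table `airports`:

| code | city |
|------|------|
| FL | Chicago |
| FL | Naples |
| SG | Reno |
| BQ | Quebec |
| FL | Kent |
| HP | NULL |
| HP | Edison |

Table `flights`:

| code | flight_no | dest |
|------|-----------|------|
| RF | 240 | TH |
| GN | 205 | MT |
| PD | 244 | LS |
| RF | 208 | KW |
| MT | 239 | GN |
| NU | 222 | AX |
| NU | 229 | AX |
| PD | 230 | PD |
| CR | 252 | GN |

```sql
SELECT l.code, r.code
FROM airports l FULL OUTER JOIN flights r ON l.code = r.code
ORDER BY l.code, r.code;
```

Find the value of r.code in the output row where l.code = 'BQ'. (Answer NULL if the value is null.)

NULL

FULL OUTER JOIN keeps every row from both sides; unmatched rows get NULL for the other side's columns.
Matching on l.code = r.code.
- l (code=FL) has no partner → padded with NULL.
- l (code=FL) has no partner → padded with NULL.
- l (code=SG) has no partner → padded with NULL.
- l (code=BQ) has no partner → padded with NULL.
- l (code=FL) has no partner → padded with NULL.
- l (code=HP) has no partner → padded with NULL.
- l (code=HP) has no partner → padded with NULL.
- 9 row(s) from r found no l partner → padded with NULL.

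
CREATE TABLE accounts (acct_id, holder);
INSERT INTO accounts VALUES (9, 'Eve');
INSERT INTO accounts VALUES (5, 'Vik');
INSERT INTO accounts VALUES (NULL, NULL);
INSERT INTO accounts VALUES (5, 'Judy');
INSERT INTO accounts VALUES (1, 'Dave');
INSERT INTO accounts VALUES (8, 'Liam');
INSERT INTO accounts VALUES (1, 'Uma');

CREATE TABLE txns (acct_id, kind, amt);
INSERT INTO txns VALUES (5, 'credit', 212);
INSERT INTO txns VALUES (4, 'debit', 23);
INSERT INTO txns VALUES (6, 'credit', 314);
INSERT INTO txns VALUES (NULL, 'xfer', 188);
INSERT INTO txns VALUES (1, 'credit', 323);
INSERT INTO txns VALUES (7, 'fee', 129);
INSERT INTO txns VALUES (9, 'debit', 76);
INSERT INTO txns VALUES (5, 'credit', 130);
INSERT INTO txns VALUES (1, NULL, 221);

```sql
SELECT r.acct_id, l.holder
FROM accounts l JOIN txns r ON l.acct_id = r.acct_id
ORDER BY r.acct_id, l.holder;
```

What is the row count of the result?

9

INNER JOIN keeps only pairs where the ON condition holds.
Matching on l.acct_id = r.acct_id. A NULL in a compared column never satisfies the condition.
- l (acct_id=9) pairs with 1 row(s) of r.
- l (acct_id=5) pairs with 2 row(s) of r.
- l (acct_id=NULL) has no partner → excluded.
- l (acct_id=5) pairs with 2 row(s) of r.
- l (acct_id=1) pairs with 2 row(s) of r.
- l (acct_id=8) has no partner → excluded.
- l (acct_id=1) pairs with 2 row(s) of r.
Total: 9 rows.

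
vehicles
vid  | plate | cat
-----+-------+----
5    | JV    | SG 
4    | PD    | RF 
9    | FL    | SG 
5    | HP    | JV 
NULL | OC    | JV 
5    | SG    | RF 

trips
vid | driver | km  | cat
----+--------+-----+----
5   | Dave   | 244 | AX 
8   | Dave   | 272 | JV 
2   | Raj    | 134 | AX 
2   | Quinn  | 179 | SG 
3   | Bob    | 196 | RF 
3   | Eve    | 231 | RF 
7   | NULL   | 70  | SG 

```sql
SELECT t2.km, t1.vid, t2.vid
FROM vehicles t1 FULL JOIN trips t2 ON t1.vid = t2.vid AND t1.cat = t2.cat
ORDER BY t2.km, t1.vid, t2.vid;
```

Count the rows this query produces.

13

FULL OUTER JOIN keeps every row from both sides; unmatched rows get NULL for the other side's columns.
Matching on t1.vid = t2.vid AND t1.cat = t2.cat. A NULL in a compared column never satisfies the condition.
- vid=5, cat=SG: no t2 row matches, row kept with t2 columns NULL.
- vid=4, cat=RF: no t2 row matches, row kept with t2 columns NULL.
- vid=9, cat=SG: no t2 row matches, row kept with t2 columns NULL.
- vid=5, cat=JV: no t2 row matches, row kept with t2 columns NULL.
- vid=NULL, cat=JV: no t2 row matches, row kept with t2 columns NULL.
- vid=5, cat=RF: no t2 row matches, row kept with t2 columns NULL.
- 7 t2 row(s) had no t1 match → kept, t1 columns NULL.
Total: 0 matched + 13 padded = 13 rows.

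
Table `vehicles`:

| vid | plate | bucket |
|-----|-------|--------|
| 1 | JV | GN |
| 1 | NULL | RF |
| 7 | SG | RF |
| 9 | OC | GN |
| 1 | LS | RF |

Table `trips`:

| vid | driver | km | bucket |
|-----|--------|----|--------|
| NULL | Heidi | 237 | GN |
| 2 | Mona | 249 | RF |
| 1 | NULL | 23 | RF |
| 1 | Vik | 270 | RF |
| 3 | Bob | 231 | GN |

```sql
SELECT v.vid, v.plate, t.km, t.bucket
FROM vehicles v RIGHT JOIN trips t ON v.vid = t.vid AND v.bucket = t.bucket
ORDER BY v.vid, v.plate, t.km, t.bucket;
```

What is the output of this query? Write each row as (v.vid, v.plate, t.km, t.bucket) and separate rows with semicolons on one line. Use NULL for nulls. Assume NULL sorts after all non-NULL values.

(1, LS, 23, RF); (1, LS, 270, RF); (1, NULL, 23, RF); (1, NULL, 270, RF); (NULL, NULL, 231, GN); (NULL, NULL, 237, GN); (NULL, NULL, 249, RF)

RIGHT JOIN keeps every row from `trips`; unmatched rows get NULL for `vehicles`'s columns.
Matching on v.vid = t.vid AND v.bucket = t.bucket. A NULL in a compared column never satisfies the condition.
Matched pairs: 4; unmatched t rows kept: 3.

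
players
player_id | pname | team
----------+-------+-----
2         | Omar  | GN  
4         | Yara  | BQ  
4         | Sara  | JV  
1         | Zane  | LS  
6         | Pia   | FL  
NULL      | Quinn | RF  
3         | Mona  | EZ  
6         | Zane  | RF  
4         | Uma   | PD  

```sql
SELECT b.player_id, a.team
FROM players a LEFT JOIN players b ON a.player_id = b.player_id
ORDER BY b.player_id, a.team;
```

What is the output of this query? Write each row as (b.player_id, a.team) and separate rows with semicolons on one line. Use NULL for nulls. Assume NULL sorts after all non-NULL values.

(1, LS); (2, GN); (3, EZ); (4, BQ); (4, BQ); (4, BQ); (4, JV); (4, JV); (4, JV); (4, PD); (4, PD); (4, PD); (6, FL); (6, FL); (6, RF); (6, RF); (NULL, RF)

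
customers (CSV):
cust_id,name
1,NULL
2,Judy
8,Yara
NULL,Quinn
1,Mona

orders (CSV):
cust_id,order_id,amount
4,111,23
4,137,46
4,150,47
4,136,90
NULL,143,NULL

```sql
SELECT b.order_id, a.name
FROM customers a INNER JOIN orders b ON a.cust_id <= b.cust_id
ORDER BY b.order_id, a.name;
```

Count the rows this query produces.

INNER JOIN keeps only pairs where the ON condition holds.
Matching on a.cust_id <= b.cust_id. A NULL in a compared column never satisfies the condition.
- cust_id=1: 4 matching b row(s), so 4 row(s) emitted.
- cust_id=2: 4 matching b row(s), so 4 row(s) emitted.
- cust_id=8: no matching b row, dropped.
- cust_id=NULL: no matching b row, dropped.
- cust_id=1: 4 matching b row(s), so 4 row(s) emitted.
Total: 12 rows.

12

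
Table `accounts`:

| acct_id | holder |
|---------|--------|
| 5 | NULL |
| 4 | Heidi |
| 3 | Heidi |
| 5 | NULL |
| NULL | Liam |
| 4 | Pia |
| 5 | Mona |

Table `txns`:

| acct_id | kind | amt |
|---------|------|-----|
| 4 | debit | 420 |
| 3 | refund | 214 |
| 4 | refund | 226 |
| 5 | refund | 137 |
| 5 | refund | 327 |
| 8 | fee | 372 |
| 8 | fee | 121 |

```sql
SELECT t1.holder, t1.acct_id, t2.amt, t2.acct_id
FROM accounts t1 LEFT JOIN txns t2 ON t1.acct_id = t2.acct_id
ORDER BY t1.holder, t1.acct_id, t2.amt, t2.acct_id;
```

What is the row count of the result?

LEFT JOIN keeps every row from `accounts`; unmatched rows get NULL for `txns`'s columns.
Matching on t1.acct_id = t2.acct_id. A NULL in a compared column never satisfies the condition.
- acct_id=5: 2 matching t2 row(s), so 2 row(s) emitted.
- acct_id=4: 2 matching t2 row(s), so 2 row(s) emitted.
- acct_id=3: 1 matching t2 row(s), so 1 row(s) emitted.
- acct_id=5: 2 matching t2 row(s), so 2 row(s) emitted.
- acct_id=NULL: no t2 row matches, row kept with t2 columns NULL.
- acct_id=4: 2 matching t2 row(s), so 2 row(s) emitted.
- acct_id=5: 2 matching t2 row(s), so 2 row(s) emitted.
Total: 11 matched + 1 padded = 12 rows.

12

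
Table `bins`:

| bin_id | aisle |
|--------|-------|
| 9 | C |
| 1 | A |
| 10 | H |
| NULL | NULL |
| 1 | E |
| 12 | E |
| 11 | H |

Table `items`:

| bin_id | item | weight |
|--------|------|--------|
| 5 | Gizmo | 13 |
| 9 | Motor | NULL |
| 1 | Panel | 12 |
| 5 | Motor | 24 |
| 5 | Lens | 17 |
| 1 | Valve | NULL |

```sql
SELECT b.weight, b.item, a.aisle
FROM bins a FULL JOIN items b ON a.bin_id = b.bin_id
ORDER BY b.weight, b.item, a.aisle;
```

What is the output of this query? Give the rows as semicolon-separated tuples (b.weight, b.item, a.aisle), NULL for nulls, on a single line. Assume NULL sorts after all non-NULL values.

(12, Panel, A); (12, Panel, E); (13, Gizmo, NULL); (17, Lens, NULL); (24, Motor, NULL); (NULL, Motor, C); (NULL, Valve, A); (NULL, Valve, E); (NULL, NULL, E); (NULL, NULL, H); (NULL, NULL, H); (NULL, NULL, NULL)

FULL OUTER JOIN keeps every row from both sides; unmatched rows get NULL for the other side's columns.
Matching on a.bin_id = b.bin_id. A NULL in a compared column never satisfies the condition.
Matched pairs: 5; unmatched a rows kept: 4; unmatched b rows kept: 3.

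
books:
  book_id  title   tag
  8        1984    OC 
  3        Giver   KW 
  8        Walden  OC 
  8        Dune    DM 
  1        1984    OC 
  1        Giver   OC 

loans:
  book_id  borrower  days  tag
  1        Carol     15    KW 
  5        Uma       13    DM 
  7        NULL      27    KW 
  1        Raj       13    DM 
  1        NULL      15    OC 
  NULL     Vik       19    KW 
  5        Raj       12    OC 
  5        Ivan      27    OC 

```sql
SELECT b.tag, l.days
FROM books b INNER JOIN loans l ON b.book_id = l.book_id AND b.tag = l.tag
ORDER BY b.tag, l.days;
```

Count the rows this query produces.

INNER JOIN keeps only pairs where the ON condition holds.
Matching on b.book_id = l.book_id AND b.tag = l.tag. A NULL in a compared column never satisfies the condition.
- b[0] book_id=8, tag=OC → no match; dropped.
- b[1] book_id=3, tag=KW → no match; dropped.
- b[2] book_id=8, tag=OC → no match; dropped.
- b[3] book_id=8, tag=DM → no match; dropped.
- b[4] book_id=1, tag=OC → 1 match(es) in l → 1 row(s).
- b[5] book_id=1, tag=OC → 1 match(es) in l → 1 row(s).
Total: 2 rows.

2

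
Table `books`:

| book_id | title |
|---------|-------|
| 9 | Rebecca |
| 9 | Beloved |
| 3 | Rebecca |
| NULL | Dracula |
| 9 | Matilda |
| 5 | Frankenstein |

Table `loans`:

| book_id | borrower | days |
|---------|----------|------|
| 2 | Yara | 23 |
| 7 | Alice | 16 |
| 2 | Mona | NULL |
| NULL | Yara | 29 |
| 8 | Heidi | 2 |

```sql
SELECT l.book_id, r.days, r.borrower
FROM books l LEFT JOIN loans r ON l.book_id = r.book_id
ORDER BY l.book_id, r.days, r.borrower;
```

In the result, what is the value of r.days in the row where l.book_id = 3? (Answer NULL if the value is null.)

NULL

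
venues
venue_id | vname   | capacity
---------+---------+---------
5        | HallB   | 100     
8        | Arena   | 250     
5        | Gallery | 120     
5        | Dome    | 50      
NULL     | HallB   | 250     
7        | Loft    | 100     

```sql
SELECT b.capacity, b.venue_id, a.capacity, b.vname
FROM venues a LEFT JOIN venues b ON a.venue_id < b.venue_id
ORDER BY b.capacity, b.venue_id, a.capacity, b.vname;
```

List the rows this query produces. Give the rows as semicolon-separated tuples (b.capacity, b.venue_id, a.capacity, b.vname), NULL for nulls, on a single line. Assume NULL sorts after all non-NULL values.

(100, 7, 50, Loft); (100, 7, 100, Loft); (100, 7, 120, Loft); (250, 8, 50, Arena); (250, 8, 100, Arena); (250, 8, 100, Arena); (250, 8, 120, Arena); (NULL, NULL, 250, NULL); (NULL, NULL, 250, NULL)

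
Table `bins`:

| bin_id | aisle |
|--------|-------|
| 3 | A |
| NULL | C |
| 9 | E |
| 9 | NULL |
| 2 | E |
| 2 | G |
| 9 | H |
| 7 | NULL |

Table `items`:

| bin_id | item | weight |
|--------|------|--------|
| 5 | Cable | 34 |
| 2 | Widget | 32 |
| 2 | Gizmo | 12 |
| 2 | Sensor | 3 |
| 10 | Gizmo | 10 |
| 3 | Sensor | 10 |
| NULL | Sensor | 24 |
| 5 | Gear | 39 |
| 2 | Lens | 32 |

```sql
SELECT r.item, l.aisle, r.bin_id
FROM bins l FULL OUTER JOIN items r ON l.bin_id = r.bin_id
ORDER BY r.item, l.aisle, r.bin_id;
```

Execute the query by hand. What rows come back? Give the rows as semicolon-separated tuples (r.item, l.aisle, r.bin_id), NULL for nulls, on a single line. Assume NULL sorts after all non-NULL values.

(Cable, NULL, 5); (Gear, NULL, 5); (Gizmo, E, 2); (Gizmo, G, 2); (Gizmo, NULL, 10); (Lens, E, 2); (Lens, G, 2); (Sensor, A, 3); (Sensor, E, 2); (Sensor, G, 2); (Sensor, NULL, NULL); (Widget, E, 2); (Widget, G, 2); (NULL, C, NULL); (NULL, E, NULL); (NULL, H, NULL); (NULL, NULL, NULL); (NULL, NULL, NULL)

FULL OUTER JOIN keeps every row from both sides; unmatched rows get NULL for the other side's columns.
Matching on l.bin_id = r.bin_id. A NULL in a compared column never satisfies the condition.
- l (bin_id=3) pairs with 1 row(s) of r.
- l (bin_id=NULL) has no partner → padded with NULL.
- l (bin_id=9) has no partner → padded with NULL.
- l (bin_id=9) has no partner → padded with NULL.
- l (bin_id=2) pairs with 4 row(s) of r.
- l (bin_id=2) pairs with 4 row(s) of r.
- l (bin_id=9) has no partner → padded with NULL.
- l (bin_id=7) has no partner → padded with NULL.
- 4 row(s) from r found no l partner → padded with NULL.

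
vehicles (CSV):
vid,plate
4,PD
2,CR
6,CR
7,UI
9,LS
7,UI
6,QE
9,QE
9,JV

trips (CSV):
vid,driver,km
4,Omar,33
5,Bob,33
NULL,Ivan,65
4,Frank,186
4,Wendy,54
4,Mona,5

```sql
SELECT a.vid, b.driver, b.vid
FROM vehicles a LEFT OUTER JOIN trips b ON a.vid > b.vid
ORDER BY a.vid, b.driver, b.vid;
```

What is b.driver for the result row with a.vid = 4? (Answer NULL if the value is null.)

LEFT JOIN keeps every row from `vehicles`; unmatched rows get NULL for `trips`'s columns.
Matching on a.vid > b.vid. A NULL in a compared column never satisfies the condition.
- a row (vid=4): no match → kept, b columns NULL.
- a row (vid=2): no match → kept, b columns NULL.
- a row (vid=6): matches 5 b row(s) → 5 output row(s).
- a row (vid=7): matches 5 b row(s) → 5 output row(s).
- a row (vid=9): matches 5 b row(s) → 5 output row(s).
- a row (vid=7): matches 5 b row(s) → 5 output row(s).
- a row (vid=6): matches 5 b row(s) → 5 output row(s).
- a row (vid=9): matches 5 b row(s) → 5 output row(s).
- a row (vid=9): matches 5 b row(s) → 5 output row(s).

NULL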